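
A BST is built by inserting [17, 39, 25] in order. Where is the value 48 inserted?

Starting tree (level order): [17, None, 39, 25]
Insertion path: 17 -> 39
Result: insert 48 as right child of 39
Final tree (level order): [17, None, 39, 25, 48]


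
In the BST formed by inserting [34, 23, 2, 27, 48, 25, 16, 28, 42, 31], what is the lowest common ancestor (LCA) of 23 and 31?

Tree insertion order: [34, 23, 2, 27, 48, 25, 16, 28, 42, 31]
Tree (level-order array): [34, 23, 48, 2, 27, 42, None, None, 16, 25, 28, None, None, None, None, None, None, None, 31]
In a BST, the LCA of p=23, q=31 is the first node v on the
root-to-leaf path with p <= v <= q (go left if both < v, right if both > v).
Walk from root:
  at 34: both 23 and 31 < 34, go left
  at 23: 23 <= 23 <= 31, this is the LCA
LCA = 23


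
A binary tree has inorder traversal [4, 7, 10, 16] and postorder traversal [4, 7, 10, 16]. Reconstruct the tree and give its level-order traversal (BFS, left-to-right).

Inorder:   [4, 7, 10, 16]
Postorder: [4, 7, 10, 16]
Algorithm: postorder visits root last, so walk postorder right-to-left;
each value is the root of the current inorder slice — split it at that
value, recurse on the right subtree first, then the left.
Recursive splits:
  root=16; inorder splits into left=[4, 7, 10], right=[]
  root=10; inorder splits into left=[4, 7], right=[]
  root=7; inorder splits into left=[4], right=[]
  root=4; inorder splits into left=[], right=[]
Reconstructed level-order: [16, 10, 7, 4]


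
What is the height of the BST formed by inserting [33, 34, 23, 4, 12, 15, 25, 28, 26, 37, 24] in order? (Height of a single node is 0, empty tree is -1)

Insertion order: [33, 34, 23, 4, 12, 15, 25, 28, 26, 37, 24]
Tree (level-order array): [33, 23, 34, 4, 25, None, 37, None, 12, 24, 28, None, None, None, 15, None, None, 26]
Compute height bottom-up (empty subtree = -1):
  height(15) = 1 + max(-1, -1) = 0
  height(12) = 1 + max(-1, 0) = 1
  height(4) = 1 + max(-1, 1) = 2
  height(24) = 1 + max(-1, -1) = 0
  height(26) = 1 + max(-1, -1) = 0
  height(28) = 1 + max(0, -1) = 1
  height(25) = 1 + max(0, 1) = 2
  height(23) = 1 + max(2, 2) = 3
  height(37) = 1 + max(-1, -1) = 0
  height(34) = 1 + max(-1, 0) = 1
  height(33) = 1 + max(3, 1) = 4
Height = 4


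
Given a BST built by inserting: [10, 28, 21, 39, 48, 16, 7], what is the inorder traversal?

Tree insertion order: [10, 28, 21, 39, 48, 16, 7]
Tree (level-order array): [10, 7, 28, None, None, 21, 39, 16, None, None, 48]
Inorder traversal: [7, 10, 16, 21, 28, 39, 48]


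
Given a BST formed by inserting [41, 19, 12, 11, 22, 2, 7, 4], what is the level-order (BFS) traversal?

Tree insertion order: [41, 19, 12, 11, 22, 2, 7, 4]
Tree (level-order array): [41, 19, None, 12, 22, 11, None, None, None, 2, None, None, 7, 4]
BFS from the root, enqueuing left then right child of each popped node:
  queue [41] -> pop 41, enqueue [19], visited so far: [41]
  queue [19] -> pop 19, enqueue [12, 22], visited so far: [41, 19]
  queue [12, 22] -> pop 12, enqueue [11], visited so far: [41, 19, 12]
  queue [22, 11] -> pop 22, enqueue [none], visited so far: [41, 19, 12, 22]
  queue [11] -> pop 11, enqueue [2], visited so far: [41, 19, 12, 22, 11]
  queue [2] -> pop 2, enqueue [7], visited so far: [41, 19, 12, 22, 11, 2]
  queue [7] -> pop 7, enqueue [4], visited so far: [41, 19, 12, 22, 11, 2, 7]
  queue [4] -> pop 4, enqueue [none], visited so far: [41, 19, 12, 22, 11, 2, 7, 4]
Result: [41, 19, 12, 22, 11, 2, 7, 4]


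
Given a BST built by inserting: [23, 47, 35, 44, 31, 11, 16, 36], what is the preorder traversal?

Tree insertion order: [23, 47, 35, 44, 31, 11, 16, 36]
Tree (level-order array): [23, 11, 47, None, 16, 35, None, None, None, 31, 44, None, None, 36]
Preorder traversal: [23, 11, 16, 47, 35, 31, 44, 36]


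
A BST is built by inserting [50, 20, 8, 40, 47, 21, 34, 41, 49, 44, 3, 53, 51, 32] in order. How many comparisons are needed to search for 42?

Search path for 42: 50 -> 20 -> 40 -> 47 -> 41 -> 44
Found: False
Comparisons: 6


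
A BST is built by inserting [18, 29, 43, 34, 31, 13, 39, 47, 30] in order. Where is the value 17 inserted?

Starting tree (level order): [18, 13, 29, None, None, None, 43, 34, 47, 31, 39, None, None, 30]
Insertion path: 18 -> 13
Result: insert 17 as right child of 13
Final tree (level order): [18, 13, 29, None, 17, None, 43, None, None, 34, 47, 31, 39, None, None, 30]


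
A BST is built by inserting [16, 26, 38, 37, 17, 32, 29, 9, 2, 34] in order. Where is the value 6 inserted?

Starting tree (level order): [16, 9, 26, 2, None, 17, 38, None, None, None, None, 37, None, 32, None, 29, 34]
Insertion path: 16 -> 9 -> 2
Result: insert 6 as right child of 2
Final tree (level order): [16, 9, 26, 2, None, 17, 38, None, 6, None, None, 37, None, None, None, 32, None, 29, 34]


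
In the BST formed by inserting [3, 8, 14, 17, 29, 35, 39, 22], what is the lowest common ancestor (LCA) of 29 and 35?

Tree insertion order: [3, 8, 14, 17, 29, 35, 39, 22]
Tree (level-order array): [3, None, 8, None, 14, None, 17, None, 29, 22, 35, None, None, None, 39]
In a BST, the LCA of p=29, q=35 is the first node v on the
root-to-leaf path with p <= v <= q (go left if both < v, right if both > v).
Walk from root:
  at 3: both 29 and 35 > 3, go right
  at 8: both 29 and 35 > 8, go right
  at 14: both 29 and 35 > 14, go right
  at 17: both 29 and 35 > 17, go right
  at 29: 29 <= 29 <= 35, this is the LCA
LCA = 29


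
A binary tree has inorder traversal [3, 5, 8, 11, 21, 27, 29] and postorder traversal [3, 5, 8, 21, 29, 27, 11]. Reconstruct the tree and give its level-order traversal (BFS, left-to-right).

Inorder:   [3, 5, 8, 11, 21, 27, 29]
Postorder: [3, 5, 8, 21, 29, 27, 11]
Algorithm: postorder visits root last, so walk postorder right-to-left;
each value is the root of the current inorder slice — split it at that
value, recurse on the right subtree first, then the left.
Recursive splits:
  root=11; inorder splits into left=[3, 5, 8], right=[21, 27, 29]
  root=27; inorder splits into left=[21], right=[29]
  root=29; inorder splits into left=[], right=[]
  root=21; inorder splits into left=[], right=[]
  root=8; inorder splits into left=[3, 5], right=[]
  root=5; inorder splits into left=[3], right=[]
  root=3; inorder splits into left=[], right=[]
Reconstructed level-order: [11, 8, 27, 5, 21, 29, 3]


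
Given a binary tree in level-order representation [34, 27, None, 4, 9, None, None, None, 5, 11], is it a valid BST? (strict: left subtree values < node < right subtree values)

Level-order array: [34, 27, None, 4, 9, None, None, None, 5, 11]
Validate using subtree bounds (lo, hi): at each node, require lo < value < hi,
then recurse left with hi=value and right with lo=value.
Preorder trace (stopping at first violation):
  at node 34 with bounds (-inf, +inf): OK
  at node 27 with bounds (-inf, 34): OK
  at node 4 with bounds (-inf, 27): OK
  at node 9 with bounds (27, 34): VIOLATION
Node 9 violates its bound: not (27 < 9 < 34).
Result: Not a valid BST


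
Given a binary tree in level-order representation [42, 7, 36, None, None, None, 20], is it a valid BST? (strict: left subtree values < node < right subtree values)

Level-order array: [42, 7, 36, None, None, None, 20]
Validate using subtree bounds (lo, hi): at each node, require lo < value < hi,
then recurse left with hi=value and right with lo=value.
Preorder trace (stopping at first violation):
  at node 42 with bounds (-inf, +inf): OK
  at node 7 with bounds (-inf, 42): OK
  at node 36 with bounds (42, +inf): VIOLATION
Node 36 violates its bound: not (42 < 36 < +inf).
Result: Not a valid BST


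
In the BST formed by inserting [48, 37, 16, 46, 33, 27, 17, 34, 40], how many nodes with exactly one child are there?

Tree built from: [48, 37, 16, 46, 33, 27, 17, 34, 40]
Tree (level-order array): [48, 37, None, 16, 46, None, 33, 40, None, 27, 34, None, None, 17]
Rule: These are nodes with exactly 1 non-null child.
Per-node child counts:
  node 48: 1 child(ren)
  node 37: 2 child(ren)
  node 16: 1 child(ren)
  node 33: 2 child(ren)
  node 27: 1 child(ren)
  node 17: 0 child(ren)
  node 34: 0 child(ren)
  node 46: 1 child(ren)
  node 40: 0 child(ren)
Matching nodes: [48, 16, 27, 46]
Count of nodes with exactly one child: 4


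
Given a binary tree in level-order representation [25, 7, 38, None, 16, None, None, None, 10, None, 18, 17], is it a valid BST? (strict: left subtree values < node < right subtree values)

Level-order array: [25, 7, 38, None, 16, None, None, None, 10, None, 18, 17]
Validate using subtree bounds (lo, hi): at each node, require lo < value < hi,
then recurse left with hi=value and right with lo=value.
Preorder trace (stopping at first violation):
  at node 25 with bounds (-inf, +inf): OK
  at node 7 with bounds (-inf, 25): OK
  at node 16 with bounds (7, 25): OK
  at node 10 with bounds (16, 25): VIOLATION
Node 10 violates its bound: not (16 < 10 < 25).
Result: Not a valid BST


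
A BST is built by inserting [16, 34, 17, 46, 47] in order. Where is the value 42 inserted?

Starting tree (level order): [16, None, 34, 17, 46, None, None, None, 47]
Insertion path: 16 -> 34 -> 46
Result: insert 42 as left child of 46
Final tree (level order): [16, None, 34, 17, 46, None, None, 42, 47]


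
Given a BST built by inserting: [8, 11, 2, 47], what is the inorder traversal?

Tree insertion order: [8, 11, 2, 47]
Tree (level-order array): [8, 2, 11, None, None, None, 47]
Inorder traversal: [2, 8, 11, 47]


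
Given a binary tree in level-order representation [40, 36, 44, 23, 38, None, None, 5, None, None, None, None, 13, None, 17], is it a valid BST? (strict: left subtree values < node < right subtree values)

Level-order array: [40, 36, 44, 23, 38, None, None, 5, None, None, None, None, 13, None, 17]
Validate using subtree bounds (lo, hi): at each node, require lo < value < hi,
then recurse left with hi=value and right with lo=value.
Preorder trace (stopping at first violation):
  at node 40 with bounds (-inf, +inf): OK
  at node 36 with bounds (-inf, 40): OK
  at node 23 with bounds (-inf, 36): OK
  at node 5 with bounds (-inf, 23): OK
  at node 13 with bounds (5, 23): OK
  at node 17 with bounds (13, 23): OK
  at node 38 with bounds (36, 40): OK
  at node 44 with bounds (40, +inf): OK
No violation found at any node.
Result: Valid BST


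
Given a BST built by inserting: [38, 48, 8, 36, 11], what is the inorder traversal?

Tree insertion order: [38, 48, 8, 36, 11]
Tree (level-order array): [38, 8, 48, None, 36, None, None, 11]
Inorder traversal: [8, 11, 36, 38, 48]


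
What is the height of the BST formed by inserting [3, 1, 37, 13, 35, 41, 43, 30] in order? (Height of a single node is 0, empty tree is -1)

Insertion order: [3, 1, 37, 13, 35, 41, 43, 30]
Tree (level-order array): [3, 1, 37, None, None, 13, 41, None, 35, None, 43, 30]
Compute height bottom-up (empty subtree = -1):
  height(1) = 1 + max(-1, -1) = 0
  height(30) = 1 + max(-1, -1) = 0
  height(35) = 1 + max(0, -1) = 1
  height(13) = 1 + max(-1, 1) = 2
  height(43) = 1 + max(-1, -1) = 0
  height(41) = 1 + max(-1, 0) = 1
  height(37) = 1 + max(2, 1) = 3
  height(3) = 1 + max(0, 3) = 4
Height = 4


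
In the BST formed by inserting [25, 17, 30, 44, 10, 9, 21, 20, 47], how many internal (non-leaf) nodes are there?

Tree built from: [25, 17, 30, 44, 10, 9, 21, 20, 47]
Tree (level-order array): [25, 17, 30, 10, 21, None, 44, 9, None, 20, None, None, 47]
Rule: An internal node has at least one child.
Per-node child counts:
  node 25: 2 child(ren)
  node 17: 2 child(ren)
  node 10: 1 child(ren)
  node 9: 0 child(ren)
  node 21: 1 child(ren)
  node 20: 0 child(ren)
  node 30: 1 child(ren)
  node 44: 1 child(ren)
  node 47: 0 child(ren)
Matching nodes: [25, 17, 10, 21, 30, 44]
Count of internal (non-leaf) nodes: 6


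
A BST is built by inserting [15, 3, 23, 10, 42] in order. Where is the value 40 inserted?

Starting tree (level order): [15, 3, 23, None, 10, None, 42]
Insertion path: 15 -> 23 -> 42
Result: insert 40 as left child of 42
Final tree (level order): [15, 3, 23, None, 10, None, 42, None, None, 40]


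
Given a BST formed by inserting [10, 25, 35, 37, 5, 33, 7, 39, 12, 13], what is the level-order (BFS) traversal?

Tree insertion order: [10, 25, 35, 37, 5, 33, 7, 39, 12, 13]
Tree (level-order array): [10, 5, 25, None, 7, 12, 35, None, None, None, 13, 33, 37, None, None, None, None, None, 39]
BFS from the root, enqueuing left then right child of each popped node:
  queue [10] -> pop 10, enqueue [5, 25], visited so far: [10]
  queue [5, 25] -> pop 5, enqueue [7], visited so far: [10, 5]
  queue [25, 7] -> pop 25, enqueue [12, 35], visited so far: [10, 5, 25]
  queue [7, 12, 35] -> pop 7, enqueue [none], visited so far: [10, 5, 25, 7]
  queue [12, 35] -> pop 12, enqueue [13], visited so far: [10, 5, 25, 7, 12]
  queue [35, 13] -> pop 35, enqueue [33, 37], visited so far: [10, 5, 25, 7, 12, 35]
  queue [13, 33, 37] -> pop 13, enqueue [none], visited so far: [10, 5, 25, 7, 12, 35, 13]
  queue [33, 37] -> pop 33, enqueue [none], visited so far: [10, 5, 25, 7, 12, 35, 13, 33]
  queue [37] -> pop 37, enqueue [39], visited so far: [10, 5, 25, 7, 12, 35, 13, 33, 37]
  queue [39] -> pop 39, enqueue [none], visited so far: [10, 5, 25, 7, 12, 35, 13, 33, 37, 39]
Result: [10, 5, 25, 7, 12, 35, 13, 33, 37, 39]


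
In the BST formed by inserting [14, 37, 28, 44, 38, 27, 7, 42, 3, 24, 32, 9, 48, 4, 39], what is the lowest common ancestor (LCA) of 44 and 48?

Tree insertion order: [14, 37, 28, 44, 38, 27, 7, 42, 3, 24, 32, 9, 48, 4, 39]
Tree (level-order array): [14, 7, 37, 3, 9, 28, 44, None, 4, None, None, 27, 32, 38, 48, None, None, 24, None, None, None, None, 42, None, None, None, None, 39]
In a BST, the LCA of p=44, q=48 is the first node v on the
root-to-leaf path with p <= v <= q (go left if both < v, right if both > v).
Walk from root:
  at 14: both 44 and 48 > 14, go right
  at 37: both 44 and 48 > 37, go right
  at 44: 44 <= 44 <= 48, this is the LCA
LCA = 44


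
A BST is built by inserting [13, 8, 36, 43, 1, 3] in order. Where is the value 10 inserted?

Starting tree (level order): [13, 8, 36, 1, None, None, 43, None, 3]
Insertion path: 13 -> 8
Result: insert 10 as right child of 8
Final tree (level order): [13, 8, 36, 1, 10, None, 43, None, 3]


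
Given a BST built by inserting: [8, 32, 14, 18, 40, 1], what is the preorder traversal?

Tree insertion order: [8, 32, 14, 18, 40, 1]
Tree (level-order array): [8, 1, 32, None, None, 14, 40, None, 18]
Preorder traversal: [8, 1, 32, 14, 18, 40]


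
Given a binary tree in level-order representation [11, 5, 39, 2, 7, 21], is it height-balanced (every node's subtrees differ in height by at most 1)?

Tree (level-order array): [11, 5, 39, 2, 7, 21]
Definition: a tree is height-balanced if, at every node, |h(left) - h(right)| <= 1 (empty subtree has height -1).
Bottom-up per-node check:
  node 2: h_left=-1, h_right=-1, diff=0 [OK], height=0
  node 7: h_left=-1, h_right=-1, diff=0 [OK], height=0
  node 5: h_left=0, h_right=0, diff=0 [OK], height=1
  node 21: h_left=-1, h_right=-1, diff=0 [OK], height=0
  node 39: h_left=0, h_right=-1, diff=1 [OK], height=1
  node 11: h_left=1, h_right=1, diff=0 [OK], height=2
All nodes satisfy the balance condition.
Result: Balanced


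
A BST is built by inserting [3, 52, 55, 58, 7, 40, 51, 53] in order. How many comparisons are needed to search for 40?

Search path for 40: 3 -> 52 -> 7 -> 40
Found: True
Comparisons: 4


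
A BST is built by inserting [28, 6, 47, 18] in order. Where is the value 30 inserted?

Starting tree (level order): [28, 6, 47, None, 18]
Insertion path: 28 -> 47
Result: insert 30 as left child of 47
Final tree (level order): [28, 6, 47, None, 18, 30]


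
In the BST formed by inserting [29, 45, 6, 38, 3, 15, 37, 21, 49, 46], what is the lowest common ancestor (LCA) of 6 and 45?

Tree insertion order: [29, 45, 6, 38, 3, 15, 37, 21, 49, 46]
Tree (level-order array): [29, 6, 45, 3, 15, 38, 49, None, None, None, 21, 37, None, 46]
In a BST, the LCA of p=6, q=45 is the first node v on the
root-to-leaf path with p <= v <= q (go left if both < v, right if both > v).
Walk from root:
  at 29: 6 <= 29 <= 45, this is the LCA
LCA = 29


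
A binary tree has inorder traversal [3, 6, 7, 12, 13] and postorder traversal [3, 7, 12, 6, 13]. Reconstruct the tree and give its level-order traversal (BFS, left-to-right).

Inorder:   [3, 6, 7, 12, 13]
Postorder: [3, 7, 12, 6, 13]
Algorithm: postorder visits root last, so walk postorder right-to-left;
each value is the root of the current inorder slice — split it at that
value, recurse on the right subtree first, then the left.
Recursive splits:
  root=13; inorder splits into left=[3, 6, 7, 12], right=[]
  root=6; inorder splits into left=[3], right=[7, 12]
  root=12; inorder splits into left=[7], right=[]
  root=7; inorder splits into left=[], right=[]
  root=3; inorder splits into left=[], right=[]
Reconstructed level-order: [13, 6, 3, 12, 7]


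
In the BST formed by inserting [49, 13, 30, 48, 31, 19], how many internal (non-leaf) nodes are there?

Tree built from: [49, 13, 30, 48, 31, 19]
Tree (level-order array): [49, 13, None, None, 30, 19, 48, None, None, 31]
Rule: An internal node has at least one child.
Per-node child counts:
  node 49: 1 child(ren)
  node 13: 1 child(ren)
  node 30: 2 child(ren)
  node 19: 0 child(ren)
  node 48: 1 child(ren)
  node 31: 0 child(ren)
Matching nodes: [49, 13, 30, 48]
Count of internal (non-leaf) nodes: 4


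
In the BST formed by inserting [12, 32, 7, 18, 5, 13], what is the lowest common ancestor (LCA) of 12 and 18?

Tree insertion order: [12, 32, 7, 18, 5, 13]
Tree (level-order array): [12, 7, 32, 5, None, 18, None, None, None, 13]
In a BST, the LCA of p=12, q=18 is the first node v on the
root-to-leaf path with p <= v <= q (go left if both < v, right if both > v).
Walk from root:
  at 12: 12 <= 12 <= 18, this is the LCA
LCA = 12


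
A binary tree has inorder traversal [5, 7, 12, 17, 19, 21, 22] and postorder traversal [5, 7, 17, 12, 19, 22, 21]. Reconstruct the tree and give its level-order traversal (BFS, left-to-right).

Inorder:   [5, 7, 12, 17, 19, 21, 22]
Postorder: [5, 7, 17, 12, 19, 22, 21]
Algorithm: postorder visits root last, so walk postorder right-to-left;
each value is the root of the current inorder slice — split it at that
value, recurse on the right subtree first, then the left.
Recursive splits:
  root=21; inorder splits into left=[5, 7, 12, 17, 19], right=[22]
  root=22; inorder splits into left=[], right=[]
  root=19; inorder splits into left=[5, 7, 12, 17], right=[]
  root=12; inorder splits into left=[5, 7], right=[17]
  root=17; inorder splits into left=[], right=[]
  root=7; inorder splits into left=[5], right=[]
  root=5; inorder splits into left=[], right=[]
Reconstructed level-order: [21, 19, 22, 12, 7, 17, 5]


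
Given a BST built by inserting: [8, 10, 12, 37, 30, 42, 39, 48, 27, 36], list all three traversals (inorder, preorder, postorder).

Tree insertion order: [8, 10, 12, 37, 30, 42, 39, 48, 27, 36]
Tree (level-order array): [8, None, 10, None, 12, None, 37, 30, 42, 27, 36, 39, 48]
Inorder (L, root, R): [8, 10, 12, 27, 30, 36, 37, 39, 42, 48]
Preorder (root, L, R): [8, 10, 12, 37, 30, 27, 36, 42, 39, 48]
Postorder (L, R, root): [27, 36, 30, 39, 48, 42, 37, 12, 10, 8]


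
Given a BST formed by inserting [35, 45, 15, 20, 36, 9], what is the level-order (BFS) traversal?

Tree insertion order: [35, 45, 15, 20, 36, 9]
Tree (level-order array): [35, 15, 45, 9, 20, 36]
BFS from the root, enqueuing left then right child of each popped node:
  queue [35] -> pop 35, enqueue [15, 45], visited so far: [35]
  queue [15, 45] -> pop 15, enqueue [9, 20], visited so far: [35, 15]
  queue [45, 9, 20] -> pop 45, enqueue [36], visited so far: [35, 15, 45]
  queue [9, 20, 36] -> pop 9, enqueue [none], visited so far: [35, 15, 45, 9]
  queue [20, 36] -> pop 20, enqueue [none], visited so far: [35, 15, 45, 9, 20]
  queue [36] -> pop 36, enqueue [none], visited so far: [35, 15, 45, 9, 20, 36]
Result: [35, 15, 45, 9, 20, 36]


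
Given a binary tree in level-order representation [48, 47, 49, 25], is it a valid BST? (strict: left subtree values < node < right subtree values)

Level-order array: [48, 47, 49, 25]
Validate using subtree bounds (lo, hi): at each node, require lo < value < hi,
then recurse left with hi=value and right with lo=value.
Preorder trace (stopping at first violation):
  at node 48 with bounds (-inf, +inf): OK
  at node 47 with bounds (-inf, 48): OK
  at node 25 with bounds (-inf, 47): OK
  at node 49 with bounds (48, +inf): OK
No violation found at any node.
Result: Valid BST


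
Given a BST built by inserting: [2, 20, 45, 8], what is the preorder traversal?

Tree insertion order: [2, 20, 45, 8]
Tree (level-order array): [2, None, 20, 8, 45]
Preorder traversal: [2, 20, 8, 45]


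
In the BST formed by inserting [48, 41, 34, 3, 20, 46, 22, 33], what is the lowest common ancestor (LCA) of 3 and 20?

Tree insertion order: [48, 41, 34, 3, 20, 46, 22, 33]
Tree (level-order array): [48, 41, None, 34, 46, 3, None, None, None, None, 20, None, 22, None, 33]
In a BST, the LCA of p=3, q=20 is the first node v on the
root-to-leaf path with p <= v <= q (go left if both < v, right if both > v).
Walk from root:
  at 48: both 3 and 20 < 48, go left
  at 41: both 3 and 20 < 41, go left
  at 34: both 3 and 20 < 34, go left
  at 3: 3 <= 3 <= 20, this is the LCA
LCA = 3


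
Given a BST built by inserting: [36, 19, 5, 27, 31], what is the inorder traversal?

Tree insertion order: [36, 19, 5, 27, 31]
Tree (level-order array): [36, 19, None, 5, 27, None, None, None, 31]
Inorder traversal: [5, 19, 27, 31, 36]


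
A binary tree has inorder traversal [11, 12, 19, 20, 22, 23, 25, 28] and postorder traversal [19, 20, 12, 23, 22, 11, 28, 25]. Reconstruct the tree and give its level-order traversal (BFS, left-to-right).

Inorder:   [11, 12, 19, 20, 22, 23, 25, 28]
Postorder: [19, 20, 12, 23, 22, 11, 28, 25]
Algorithm: postorder visits root last, so walk postorder right-to-left;
each value is the root of the current inorder slice — split it at that
value, recurse on the right subtree first, then the left.
Recursive splits:
  root=25; inorder splits into left=[11, 12, 19, 20, 22, 23], right=[28]
  root=28; inorder splits into left=[], right=[]
  root=11; inorder splits into left=[], right=[12, 19, 20, 22, 23]
  root=22; inorder splits into left=[12, 19, 20], right=[23]
  root=23; inorder splits into left=[], right=[]
  root=12; inorder splits into left=[], right=[19, 20]
  root=20; inorder splits into left=[19], right=[]
  root=19; inorder splits into left=[], right=[]
Reconstructed level-order: [25, 11, 28, 22, 12, 23, 20, 19]


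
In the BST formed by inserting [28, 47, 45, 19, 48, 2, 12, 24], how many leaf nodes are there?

Tree built from: [28, 47, 45, 19, 48, 2, 12, 24]
Tree (level-order array): [28, 19, 47, 2, 24, 45, 48, None, 12]
Rule: A leaf has 0 children.
Per-node child counts:
  node 28: 2 child(ren)
  node 19: 2 child(ren)
  node 2: 1 child(ren)
  node 12: 0 child(ren)
  node 24: 0 child(ren)
  node 47: 2 child(ren)
  node 45: 0 child(ren)
  node 48: 0 child(ren)
Matching nodes: [12, 24, 45, 48]
Count of leaf nodes: 4


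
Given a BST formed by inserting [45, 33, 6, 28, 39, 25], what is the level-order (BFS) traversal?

Tree insertion order: [45, 33, 6, 28, 39, 25]
Tree (level-order array): [45, 33, None, 6, 39, None, 28, None, None, 25]
BFS from the root, enqueuing left then right child of each popped node:
  queue [45] -> pop 45, enqueue [33], visited so far: [45]
  queue [33] -> pop 33, enqueue [6, 39], visited so far: [45, 33]
  queue [6, 39] -> pop 6, enqueue [28], visited so far: [45, 33, 6]
  queue [39, 28] -> pop 39, enqueue [none], visited so far: [45, 33, 6, 39]
  queue [28] -> pop 28, enqueue [25], visited so far: [45, 33, 6, 39, 28]
  queue [25] -> pop 25, enqueue [none], visited so far: [45, 33, 6, 39, 28, 25]
Result: [45, 33, 6, 39, 28, 25]


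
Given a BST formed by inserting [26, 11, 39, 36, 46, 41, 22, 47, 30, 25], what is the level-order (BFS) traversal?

Tree insertion order: [26, 11, 39, 36, 46, 41, 22, 47, 30, 25]
Tree (level-order array): [26, 11, 39, None, 22, 36, 46, None, 25, 30, None, 41, 47]
BFS from the root, enqueuing left then right child of each popped node:
  queue [26] -> pop 26, enqueue [11, 39], visited so far: [26]
  queue [11, 39] -> pop 11, enqueue [22], visited so far: [26, 11]
  queue [39, 22] -> pop 39, enqueue [36, 46], visited so far: [26, 11, 39]
  queue [22, 36, 46] -> pop 22, enqueue [25], visited so far: [26, 11, 39, 22]
  queue [36, 46, 25] -> pop 36, enqueue [30], visited so far: [26, 11, 39, 22, 36]
  queue [46, 25, 30] -> pop 46, enqueue [41, 47], visited so far: [26, 11, 39, 22, 36, 46]
  queue [25, 30, 41, 47] -> pop 25, enqueue [none], visited so far: [26, 11, 39, 22, 36, 46, 25]
  queue [30, 41, 47] -> pop 30, enqueue [none], visited so far: [26, 11, 39, 22, 36, 46, 25, 30]
  queue [41, 47] -> pop 41, enqueue [none], visited so far: [26, 11, 39, 22, 36, 46, 25, 30, 41]
  queue [47] -> pop 47, enqueue [none], visited so far: [26, 11, 39, 22, 36, 46, 25, 30, 41, 47]
Result: [26, 11, 39, 22, 36, 46, 25, 30, 41, 47]


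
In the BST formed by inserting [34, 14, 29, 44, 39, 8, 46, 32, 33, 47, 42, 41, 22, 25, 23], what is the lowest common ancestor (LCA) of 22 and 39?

Tree insertion order: [34, 14, 29, 44, 39, 8, 46, 32, 33, 47, 42, 41, 22, 25, 23]
Tree (level-order array): [34, 14, 44, 8, 29, 39, 46, None, None, 22, 32, None, 42, None, 47, None, 25, None, 33, 41, None, None, None, 23]
In a BST, the LCA of p=22, q=39 is the first node v on the
root-to-leaf path with p <= v <= q (go left if both < v, right if both > v).
Walk from root:
  at 34: 22 <= 34 <= 39, this is the LCA
LCA = 34


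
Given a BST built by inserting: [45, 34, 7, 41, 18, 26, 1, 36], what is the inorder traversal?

Tree insertion order: [45, 34, 7, 41, 18, 26, 1, 36]
Tree (level-order array): [45, 34, None, 7, 41, 1, 18, 36, None, None, None, None, 26]
Inorder traversal: [1, 7, 18, 26, 34, 36, 41, 45]


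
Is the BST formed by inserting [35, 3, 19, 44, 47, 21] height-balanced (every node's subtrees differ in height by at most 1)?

Tree (level-order array): [35, 3, 44, None, 19, None, 47, None, 21]
Definition: a tree is height-balanced if, at every node, |h(left) - h(right)| <= 1 (empty subtree has height -1).
Bottom-up per-node check:
  node 21: h_left=-1, h_right=-1, diff=0 [OK], height=0
  node 19: h_left=-1, h_right=0, diff=1 [OK], height=1
  node 3: h_left=-1, h_right=1, diff=2 [FAIL (|-1-1|=2 > 1)], height=2
  node 47: h_left=-1, h_right=-1, diff=0 [OK], height=0
  node 44: h_left=-1, h_right=0, diff=1 [OK], height=1
  node 35: h_left=2, h_right=1, diff=1 [OK], height=3
Node 3 violates the condition: |-1 - 1| = 2 > 1.
Result: Not balanced


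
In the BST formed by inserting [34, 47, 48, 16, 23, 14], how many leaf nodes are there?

Tree built from: [34, 47, 48, 16, 23, 14]
Tree (level-order array): [34, 16, 47, 14, 23, None, 48]
Rule: A leaf has 0 children.
Per-node child counts:
  node 34: 2 child(ren)
  node 16: 2 child(ren)
  node 14: 0 child(ren)
  node 23: 0 child(ren)
  node 47: 1 child(ren)
  node 48: 0 child(ren)
Matching nodes: [14, 23, 48]
Count of leaf nodes: 3


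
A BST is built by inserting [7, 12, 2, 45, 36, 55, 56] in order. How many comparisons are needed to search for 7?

Search path for 7: 7
Found: True
Comparisons: 1


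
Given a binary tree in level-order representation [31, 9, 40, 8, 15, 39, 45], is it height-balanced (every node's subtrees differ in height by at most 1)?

Tree (level-order array): [31, 9, 40, 8, 15, 39, 45]
Definition: a tree is height-balanced if, at every node, |h(left) - h(right)| <= 1 (empty subtree has height -1).
Bottom-up per-node check:
  node 8: h_left=-1, h_right=-1, diff=0 [OK], height=0
  node 15: h_left=-1, h_right=-1, diff=0 [OK], height=0
  node 9: h_left=0, h_right=0, diff=0 [OK], height=1
  node 39: h_left=-1, h_right=-1, diff=0 [OK], height=0
  node 45: h_left=-1, h_right=-1, diff=0 [OK], height=0
  node 40: h_left=0, h_right=0, diff=0 [OK], height=1
  node 31: h_left=1, h_right=1, diff=0 [OK], height=2
All nodes satisfy the balance condition.
Result: Balanced


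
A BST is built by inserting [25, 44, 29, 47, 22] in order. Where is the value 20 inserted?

Starting tree (level order): [25, 22, 44, None, None, 29, 47]
Insertion path: 25 -> 22
Result: insert 20 as left child of 22
Final tree (level order): [25, 22, 44, 20, None, 29, 47]


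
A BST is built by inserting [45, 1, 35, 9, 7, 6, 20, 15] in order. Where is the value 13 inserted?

Starting tree (level order): [45, 1, None, None, 35, 9, None, 7, 20, 6, None, 15]
Insertion path: 45 -> 1 -> 35 -> 9 -> 20 -> 15
Result: insert 13 as left child of 15
Final tree (level order): [45, 1, None, None, 35, 9, None, 7, 20, 6, None, 15, None, None, None, 13]


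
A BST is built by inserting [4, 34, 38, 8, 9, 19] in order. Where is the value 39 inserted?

Starting tree (level order): [4, None, 34, 8, 38, None, 9, None, None, None, 19]
Insertion path: 4 -> 34 -> 38
Result: insert 39 as right child of 38
Final tree (level order): [4, None, 34, 8, 38, None, 9, None, 39, None, 19]


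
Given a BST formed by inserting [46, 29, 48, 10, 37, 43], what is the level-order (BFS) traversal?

Tree insertion order: [46, 29, 48, 10, 37, 43]
Tree (level-order array): [46, 29, 48, 10, 37, None, None, None, None, None, 43]
BFS from the root, enqueuing left then right child of each popped node:
  queue [46] -> pop 46, enqueue [29, 48], visited so far: [46]
  queue [29, 48] -> pop 29, enqueue [10, 37], visited so far: [46, 29]
  queue [48, 10, 37] -> pop 48, enqueue [none], visited so far: [46, 29, 48]
  queue [10, 37] -> pop 10, enqueue [none], visited so far: [46, 29, 48, 10]
  queue [37] -> pop 37, enqueue [43], visited so far: [46, 29, 48, 10, 37]
  queue [43] -> pop 43, enqueue [none], visited so far: [46, 29, 48, 10, 37, 43]
Result: [46, 29, 48, 10, 37, 43]


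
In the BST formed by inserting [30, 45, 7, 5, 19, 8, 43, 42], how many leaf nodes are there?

Tree built from: [30, 45, 7, 5, 19, 8, 43, 42]
Tree (level-order array): [30, 7, 45, 5, 19, 43, None, None, None, 8, None, 42]
Rule: A leaf has 0 children.
Per-node child counts:
  node 30: 2 child(ren)
  node 7: 2 child(ren)
  node 5: 0 child(ren)
  node 19: 1 child(ren)
  node 8: 0 child(ren)
  node 45: 1 child(ren)
  node 43: 1 child(ren)
  node 42: 0 child(ren)
Matching nodes: [5, 8, 42]
Count of leaf nodes: 3


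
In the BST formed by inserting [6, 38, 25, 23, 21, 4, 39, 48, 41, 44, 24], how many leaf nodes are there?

Tree built from: [6, 38, 25, 23, 21, 4, 39, 48, 41, 44, 24]
Tree (level-order array): [6, 4, 38, None, None, 25, 39, 23, None, None, 48, 21, 24, 41, None, None, None, None, None, None, 44]
Rule: A leaf has 0 children.
Per-node child counts:
  node 6: 2 child(ren)
  node 4: 0 child(ren)
  node 38: 2 child(ren)
  node 25: 1 child(ren)
  node 23: 2 child(ren)
  node 21: 0 child(ren)
  node 24: 0 child(ren)
  node 39: 1 child(ren)
  node 48: 1 child(ren)
  node 41: 1 child(ren)
  node 44: 0 child(ren)
Matching nodes: [4, 21, 24, 44]
Count of leaf nodes: 4


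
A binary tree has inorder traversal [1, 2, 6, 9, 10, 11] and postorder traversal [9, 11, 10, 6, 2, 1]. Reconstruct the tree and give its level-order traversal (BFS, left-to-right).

Inorder:   [1, 2, 6, 9, 10, 11]
Postorder: [9, 11, 10, 6, 2, 1]
Algorithm: postorder visits root last, so walk postorder right-to-left;
each value is the root of the current inorder slice — split it at that
value, recurse on the right subtree first, then the left.
Recursive splits:
  root=1; inorder splits into left=[], right=[2, 6, 9, 10, 11]
  root=2; inorder splits into left=[], right=[6, 9, 10, 11]
  root=6; inorder splits into left=[], right=[9, 10, 11]
  root=10; inorder splits into left=[9], right=[11]
  root=11; inorder splits into left=[], right=[]
  root=9; inorder splits into left=[], right=[]
Reconstructed level-order: [1, 2, 6, 10, 9, 11]


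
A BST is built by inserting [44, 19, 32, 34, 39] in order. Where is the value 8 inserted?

Starting tree (level order): [44, 19, None, None, 32, None, 34, None, 39]
Insertion path: 44 -> 19
Result: insert 8 as left child of 19
Final tree (level order): [44, 19, None, 8, 32, None, None, None, 34, None, 39]


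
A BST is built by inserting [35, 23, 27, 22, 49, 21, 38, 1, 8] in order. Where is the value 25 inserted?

Starting tree (level order): [35, 23, 49, 22, 27, 38, None, 21, None, None, None, None, None, 1, None, None, 8]
Insertion path: 35 -> 23 -> 27
Result: insert 25 as left child of 27
Final tree (level order): [35, 23, 49, 22, 27, 38, None, 21, None, 25, None, None, None, 1, None, None, None, None, 8]


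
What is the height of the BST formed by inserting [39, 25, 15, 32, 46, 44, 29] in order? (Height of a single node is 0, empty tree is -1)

Insertion order: [39, 25, 15, 32, 46, 44, 29]
Tree (level-order array): [39, 25, 46, 15, 32, 44, None, None, None, 29]
Compute height bottom-up (empty subtree = -1):
  height(15) = 1 + max(-1, -1) = 0
  height(29) = 1 + max(-1, -1) = 0
  height(32) = 1 + max(0, -1) = 1
  height(25) = 1 + max(0, 1) = 2
  height(44) = 1 + max(-1, -1) = 0
  height(46) = 1 + max(0, -1) = 1
  height(39) = 1 + max(2, 1) = 3
Height = 3


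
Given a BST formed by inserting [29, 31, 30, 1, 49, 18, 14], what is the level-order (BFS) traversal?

Tree insertion order: [29, 31, 30, 1, 49, 18, 14]
Tree (level-order array): [29, 1, 31, None, 18, 30, 49, 14]
BFS from the root, enqueuing left then right child of each popped node:
  queue [29] -> pop 29, enqueue [1, 31], visited so far: [29]
  queue [1, 31] -> pop 1, enqueue [18], visited so far: [29, 1]
  queue [31, 18] -> pop 31, enqueue [30, 49], visited so far: [29, 1, 31]
  queue [18, 30, 49] -> pop 18, enqueue [14], visited so far: [29, 1, 31, 18]
  queue [30, 49, 14] -> pop 30, enqueue [none], visited so far: [29, 1, 31, 18, 30]
  queue [49, 14] -> pop 49, enqueue [none], visited so far: [29, 1, 31, 18, 30, 49]
  queue [14] -> pop 14, enqueue [none], visited so far: [29, 1, 31, 18, 30, 49, 14]
Result: [29, 1, 31, 18, 30, 49, 14]


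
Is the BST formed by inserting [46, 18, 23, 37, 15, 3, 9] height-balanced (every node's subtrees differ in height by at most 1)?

Tree (level-order array): [46, 18, None, 15, 23, 3, None, None, 37, None, 9]
Definition: a tree is height-balanced if, at every node, |h(left) - h(right)| <= 1 (empty subtree has height -1).
Bottom-up per-node check:
  node 9: h_left=-1, h_right=-1, diff=0 [OK], height=0
  node 3: h_left=-1, h_right=0, diff=1 [OK], height=1
  node 15: h_left=1, h_right=-1, diff=2 [FAIL (|1--1|=2 > 1)], height=2
  node 37: h_left=-1, h_right=-1, diff=0 [OK], height=0
  node 23: h_left=-1, h_right=0, diff=1 [OK], height=1
  node 18: h_left=2, h_right=1, diff=1 [OK], height=3
  node 46: h_left=3, h_right=-1, diff=4 [FAIL (|3--1|=4 > 1)], height=4
Node 15 violates the condition: |1 - -1| = 2 > 1.
Result: Not balanced


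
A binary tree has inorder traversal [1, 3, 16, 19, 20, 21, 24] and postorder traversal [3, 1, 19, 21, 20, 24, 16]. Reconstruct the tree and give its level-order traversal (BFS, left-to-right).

Inorder:   [1, 3, 16, 19, 20, 21, 24]
Postorder: [3, 1, 19, 21, 20, 24, 16]
Algorithm: postorder visits root last, so walk postorder right-to-left;
each value is the root of the current inorder slice — split it at that
value, recurse on the right subtree first, then the left.
Recursive splits:
  root=16; inorder splits into left=[1, 3], right=[19, 20, 21, 24]
  root=24; inorder splits into left=[19, 20, 21], right=[]
  root=20; inorder splits into left=[19], right=[21]
  root=21; inorder splits into left=[], right=[]
  root=19; inorder splits into left=[], right=[]
  root=1; inorder splits into left=[], right=[3]
  root=3; inorder splits into left=[], right=[]
Reconstructed level-order: [16, 1, 24, 3, 20, 19, 21]


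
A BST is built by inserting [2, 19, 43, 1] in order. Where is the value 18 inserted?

Starting tree (level order): [2, 1, 19, None, None, None, 43]
Insertion path: 2 -> 19
Result: insert 18 as left child of 19
Final tree (level order): [2, 1, 19, None, None, 18, 43]


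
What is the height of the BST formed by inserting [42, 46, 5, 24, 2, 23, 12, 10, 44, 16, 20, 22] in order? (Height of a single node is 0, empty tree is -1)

Insertion order: [42, 46, 5, 24, 2, 23, 12, 10, 44, 16, 20, 22]
Tree (level-order array): [42, 5, 46, 2, 24, 44, None, None, None, 23, None, None, None, 12, None, 10, 16, None, None, None, 20, None, 22]
Compute height bottom-up (empty subtree = -1):
  height(2) = 1 + max(-1, -1) = 0
  height(10) = 1 + max(-1, -1) = 0
  height(22) = 1 + max(-1, -1) = 0
  height(20) = 1 + max(-1, 0) = 1
  height(16) = 1 + max(-1, 1) = 2
  height(12) = 1 + max(0, 2) = 3
  height(23) = 1 + max(3, -1) = 4
  height(24) = 1 + max(4, -1) = 5
  height(5) = 1 + max(0, 5) = 6
  height(44) = 1 + max(-1, -1) = 0
  height(46) = 1 + max(0, -1) = 1
  height(42) = 1 + max(6, 1) = 7
Height = 7


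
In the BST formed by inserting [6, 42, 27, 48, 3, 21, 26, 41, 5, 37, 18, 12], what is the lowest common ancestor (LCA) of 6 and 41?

Tree insertion order: [6, 42, 27, 48, 3, 21, 26, 41, 5, 37, 18, 12]
Tree (level-order array): [6, 3, 42, None, 5, 27, 48, None, None, 21, 41, None, None, 18, 26, 37, None, 12]
In a BST, the LCA of p=6, q=41 is the first node v on the
root-to-leaf path with p <= v <= q (go left if both < v, right if both > v).
Walk from root:
  at 6: 6 <= 6 <= 41, this is the LCA
LCA = 6


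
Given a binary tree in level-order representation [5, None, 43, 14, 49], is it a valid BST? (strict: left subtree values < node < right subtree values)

Level-order array: [5, None, 43, 14, 49]
Validate using subtree bounds (lo, hi): at each node, require lo < value < hi,
then recurse left with hi=value and right with lo=value.
Preorder trace (stopping at first violation):
  at node 5 with bounds (-inf, +inf): OK
  at node 43 with bounds (5, +inf): OK
  at node 14 with bounds (5, 43): OK
  at node 49 with bounds (43, +inf): OK
No violation found at any node.
Result: Valid BST


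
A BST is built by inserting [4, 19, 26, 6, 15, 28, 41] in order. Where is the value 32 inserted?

Starting tree (level order): [4, None, 19, 6, 26, None, 15, None, 28, None, None, None, 41]
Insertion path: 4 -> 19 -> 26 -> 28 -> 41
Result: insert 32 as left child of 41
Final tree (level order): [4, None, 19, 6, 26, None, 15, None, 28, None, None, None, 41, 32]


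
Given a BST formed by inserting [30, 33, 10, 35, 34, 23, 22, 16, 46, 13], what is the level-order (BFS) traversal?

Tree insertion order: [30, 33, 10, 35, 34, 23, 22, 16, 46, 13]
Tree (level-order array): [30, 10, 33, None, 23, None, 35, 22, None, 34, 46, 16, None, None, None, None, None, 13]
BFS from the root, enqueuing left then right child of each popped node:
  queue [30] -> pop 30, enqueue [10, 33], visited so far: [30]
  queue [10, 33] -> pop 10, enqueue [23], visited so far: [30, 10]
  queue [33, 23] -> pop 33, enqueue [35], visited so far: [30, 10, 33]
  queue [23, 35] -> pop 23, enqueue [22], visited so far: [30, 10, 33, 23]
  queue [35, 22] -> pop 35, enqueue [34, 46], visited so far: [30, 10, 33, 23, 35]
  queue [22, 34, 46] -> pop 22, enqueue [16], visited so far: [30, 10, 33, 23, 35, 22]
  queue [34, 46, 16] -> pop 34, enqueue [none], visited so far: [30, 10, 33, 23, 35, 22, 34]
  queue [46, 16] -> pop 46, enqueue [none], visited so far: [30, 10, 33, 23, 35, 22, 34, 46]
  queue [16] -> pop 16, enqueue [13], visited so far: [30, 10, 33, 23, 35, 22, 34, 46, 16]
  queue [13] -> pop 13, enqueue [none], visited so far: [30, 10, 33, 23, 35, 22, 34, 46, 16, 13]
Result: [30, 10, 33, 23, 35, 22, 34, 46, 16, 13]


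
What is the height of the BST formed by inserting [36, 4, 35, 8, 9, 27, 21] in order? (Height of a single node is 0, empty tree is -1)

Insertion order: [36, 4, 35, 8, 9, 27, 21]
Tree (level-order array): [36, 4, None, None, 35, 8, None, None, 9, None, 27, 21]
Compute height bottom-up (empty subtree = -1):
  height(21) = 1 + max(-1, -1) = 0
  height(27) = 1 + max(0, -1) = 1
  height(9) = 1 + max(-1, 1) = 2
  height(8) = 1 + max(-1, 2) = 3
  height(35) = 1 + max(3, -1) = 4
  height(4) = 1 + max(-1, 4) = 5
  height(36) = 1 + max(5, -1) = 6
Height = 6
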